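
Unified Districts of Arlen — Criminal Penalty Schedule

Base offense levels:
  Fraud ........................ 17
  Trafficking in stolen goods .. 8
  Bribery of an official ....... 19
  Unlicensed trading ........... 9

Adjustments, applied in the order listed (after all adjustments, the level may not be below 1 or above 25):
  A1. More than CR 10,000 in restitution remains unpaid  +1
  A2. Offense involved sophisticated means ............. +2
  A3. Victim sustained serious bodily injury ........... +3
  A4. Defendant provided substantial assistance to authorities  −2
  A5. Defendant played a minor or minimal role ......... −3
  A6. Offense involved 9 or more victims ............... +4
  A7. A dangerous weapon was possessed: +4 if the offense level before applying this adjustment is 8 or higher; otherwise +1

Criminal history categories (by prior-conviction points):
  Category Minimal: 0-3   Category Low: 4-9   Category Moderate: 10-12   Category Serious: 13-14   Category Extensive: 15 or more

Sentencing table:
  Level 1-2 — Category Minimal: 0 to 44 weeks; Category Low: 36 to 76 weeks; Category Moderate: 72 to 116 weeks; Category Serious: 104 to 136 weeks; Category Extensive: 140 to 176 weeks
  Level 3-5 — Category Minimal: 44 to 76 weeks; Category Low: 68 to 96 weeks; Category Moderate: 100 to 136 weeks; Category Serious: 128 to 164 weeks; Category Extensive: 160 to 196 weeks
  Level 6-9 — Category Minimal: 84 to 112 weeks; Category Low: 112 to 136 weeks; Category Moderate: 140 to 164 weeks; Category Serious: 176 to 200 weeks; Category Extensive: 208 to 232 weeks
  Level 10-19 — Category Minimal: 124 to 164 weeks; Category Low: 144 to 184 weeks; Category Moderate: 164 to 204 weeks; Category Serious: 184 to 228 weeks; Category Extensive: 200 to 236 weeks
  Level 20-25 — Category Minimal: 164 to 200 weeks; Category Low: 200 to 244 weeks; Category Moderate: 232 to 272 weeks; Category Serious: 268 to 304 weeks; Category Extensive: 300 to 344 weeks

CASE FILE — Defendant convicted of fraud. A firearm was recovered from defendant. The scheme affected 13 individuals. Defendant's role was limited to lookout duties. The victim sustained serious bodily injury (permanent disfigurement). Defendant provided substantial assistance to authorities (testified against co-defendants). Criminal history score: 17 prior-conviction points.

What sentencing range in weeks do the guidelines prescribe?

300-344 weeks

Base offense level for fraud: 17.
A3 applies: 17 + 3 = 20.
A4 applies: 20 − 2 = 18.
A5 applies: 18 − 3 = 15.
A6 applies: 15 + 4 = 19.
A7 applies (level before this adjustment is 19 ≥ 8, so +4): 19 + 4 = 23.
Final offense level: 23.
Criminal history: 17 prior points → Category Extensive (15+).
Level 23 falls in the 20-25 band.
Grid: Level 20-25 × Category Extensive = 300-344 weeks.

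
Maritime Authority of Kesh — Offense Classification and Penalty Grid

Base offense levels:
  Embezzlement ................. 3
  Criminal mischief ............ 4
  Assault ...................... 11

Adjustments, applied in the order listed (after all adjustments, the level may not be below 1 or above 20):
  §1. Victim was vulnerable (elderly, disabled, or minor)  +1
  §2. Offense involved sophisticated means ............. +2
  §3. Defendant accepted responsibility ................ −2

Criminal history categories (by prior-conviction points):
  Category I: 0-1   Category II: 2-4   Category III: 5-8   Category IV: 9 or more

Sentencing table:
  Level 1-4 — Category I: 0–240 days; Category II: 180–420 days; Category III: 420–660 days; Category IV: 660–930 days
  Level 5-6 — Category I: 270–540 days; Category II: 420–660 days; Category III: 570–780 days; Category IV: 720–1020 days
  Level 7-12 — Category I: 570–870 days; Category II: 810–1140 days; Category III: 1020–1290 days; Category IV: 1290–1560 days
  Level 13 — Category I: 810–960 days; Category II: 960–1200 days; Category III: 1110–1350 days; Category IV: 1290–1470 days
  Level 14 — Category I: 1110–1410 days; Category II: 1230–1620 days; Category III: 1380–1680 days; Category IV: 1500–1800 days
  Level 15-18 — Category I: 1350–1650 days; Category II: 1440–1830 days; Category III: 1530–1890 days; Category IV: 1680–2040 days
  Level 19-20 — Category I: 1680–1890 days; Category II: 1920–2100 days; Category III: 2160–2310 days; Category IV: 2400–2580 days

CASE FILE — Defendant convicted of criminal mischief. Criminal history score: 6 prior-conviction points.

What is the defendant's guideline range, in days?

420-660 days

Base offense level for criminal mischief: 4.
Final offense level: 4.
Criminal history: 6 prior points → Category III (5-8).
Level 4 falls in the 1-4 band.
Grid: Level 1-4 × Category III = 420-660 days.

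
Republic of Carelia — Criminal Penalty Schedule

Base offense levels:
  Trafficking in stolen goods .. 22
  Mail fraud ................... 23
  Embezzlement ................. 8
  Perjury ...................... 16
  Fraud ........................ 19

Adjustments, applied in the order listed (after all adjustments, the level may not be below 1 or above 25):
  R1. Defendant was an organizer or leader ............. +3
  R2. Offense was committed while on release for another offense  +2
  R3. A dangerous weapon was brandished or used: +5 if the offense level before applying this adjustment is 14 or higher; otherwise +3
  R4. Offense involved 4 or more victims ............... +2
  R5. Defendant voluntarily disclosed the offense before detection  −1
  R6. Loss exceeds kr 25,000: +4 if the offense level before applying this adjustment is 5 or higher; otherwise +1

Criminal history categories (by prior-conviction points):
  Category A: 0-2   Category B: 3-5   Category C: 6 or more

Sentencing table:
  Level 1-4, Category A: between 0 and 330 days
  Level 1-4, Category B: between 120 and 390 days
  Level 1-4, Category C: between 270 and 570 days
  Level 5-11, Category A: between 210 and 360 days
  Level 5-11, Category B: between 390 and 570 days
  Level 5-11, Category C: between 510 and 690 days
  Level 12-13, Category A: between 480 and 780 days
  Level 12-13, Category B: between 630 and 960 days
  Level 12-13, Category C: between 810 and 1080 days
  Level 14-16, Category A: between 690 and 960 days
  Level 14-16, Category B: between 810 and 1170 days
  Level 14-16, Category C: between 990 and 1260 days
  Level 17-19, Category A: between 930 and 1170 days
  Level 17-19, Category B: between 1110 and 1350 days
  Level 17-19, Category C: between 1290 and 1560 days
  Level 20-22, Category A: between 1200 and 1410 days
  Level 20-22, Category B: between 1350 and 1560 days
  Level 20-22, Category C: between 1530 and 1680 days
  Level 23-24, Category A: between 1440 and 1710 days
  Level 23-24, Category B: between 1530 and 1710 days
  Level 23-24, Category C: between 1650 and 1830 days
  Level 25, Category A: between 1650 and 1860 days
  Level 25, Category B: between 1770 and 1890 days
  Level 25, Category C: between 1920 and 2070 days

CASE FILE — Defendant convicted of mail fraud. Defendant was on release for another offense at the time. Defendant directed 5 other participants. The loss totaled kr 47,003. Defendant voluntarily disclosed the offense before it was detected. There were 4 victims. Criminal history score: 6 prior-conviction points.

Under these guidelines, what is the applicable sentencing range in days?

Base offense level for mail fraud: 23.
R1 applies: 23 + 3 = 26.
R2 applies: 26 + 2 = 28.
R3 does not apply.
R4 applies: 28 + 2 = 30.
R5 applies: 30 − 1 = 29.
R6 applies (level before this adjustment is 29 ≥ 5, so +4): 29 + 4 = 33.
Level 33 exceeds the maximum of 25; capped at 25.
Final offense level: 25.
Criminal history: 6 prior points → Category C (6+).
Level 25 falls in the 25 band.
Grid: Level 25 × Category C = 1920-2070 days.

1920-2070 days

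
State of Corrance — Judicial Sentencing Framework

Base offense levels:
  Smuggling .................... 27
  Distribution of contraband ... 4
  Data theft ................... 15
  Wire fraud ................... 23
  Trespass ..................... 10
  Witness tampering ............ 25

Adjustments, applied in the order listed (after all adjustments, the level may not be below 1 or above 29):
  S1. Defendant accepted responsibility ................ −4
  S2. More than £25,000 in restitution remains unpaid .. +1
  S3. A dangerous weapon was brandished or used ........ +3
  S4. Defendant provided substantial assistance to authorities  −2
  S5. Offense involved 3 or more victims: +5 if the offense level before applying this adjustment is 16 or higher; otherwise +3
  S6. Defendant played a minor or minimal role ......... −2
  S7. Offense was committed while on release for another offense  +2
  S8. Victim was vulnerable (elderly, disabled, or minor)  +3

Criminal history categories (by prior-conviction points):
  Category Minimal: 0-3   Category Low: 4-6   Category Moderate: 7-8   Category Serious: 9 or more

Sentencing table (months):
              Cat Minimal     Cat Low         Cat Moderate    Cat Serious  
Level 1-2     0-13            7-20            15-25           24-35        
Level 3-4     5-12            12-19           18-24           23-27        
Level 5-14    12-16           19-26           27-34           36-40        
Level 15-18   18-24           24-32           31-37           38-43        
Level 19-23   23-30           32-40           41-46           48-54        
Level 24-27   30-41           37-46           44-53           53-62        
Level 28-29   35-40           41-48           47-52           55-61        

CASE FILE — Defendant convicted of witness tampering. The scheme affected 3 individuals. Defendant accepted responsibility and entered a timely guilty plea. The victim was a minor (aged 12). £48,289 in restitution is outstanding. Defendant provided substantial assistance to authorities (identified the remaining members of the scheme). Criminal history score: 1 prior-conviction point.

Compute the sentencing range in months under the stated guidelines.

Base offense level for witness tampering: 25.
S1 applies: 25 − 4 = 21.
S2 applies: 21 + 1 = 22.
S4 applies: 22 − 2 = 20.
S5 applies (level before this adjustment is 20 ≥ 16, so +5): 20 + 5 = 25.
S7 does not apply.
S8 applies: 25 + 3 = 28.
Final offense level: 28.
Criminal history: 1 prior point → Category Minimal (0-3).
Level 28 falls in the 28-29 band.
Grid: Level 28-29 × Category Minimal = 35-40 months.

35-40 months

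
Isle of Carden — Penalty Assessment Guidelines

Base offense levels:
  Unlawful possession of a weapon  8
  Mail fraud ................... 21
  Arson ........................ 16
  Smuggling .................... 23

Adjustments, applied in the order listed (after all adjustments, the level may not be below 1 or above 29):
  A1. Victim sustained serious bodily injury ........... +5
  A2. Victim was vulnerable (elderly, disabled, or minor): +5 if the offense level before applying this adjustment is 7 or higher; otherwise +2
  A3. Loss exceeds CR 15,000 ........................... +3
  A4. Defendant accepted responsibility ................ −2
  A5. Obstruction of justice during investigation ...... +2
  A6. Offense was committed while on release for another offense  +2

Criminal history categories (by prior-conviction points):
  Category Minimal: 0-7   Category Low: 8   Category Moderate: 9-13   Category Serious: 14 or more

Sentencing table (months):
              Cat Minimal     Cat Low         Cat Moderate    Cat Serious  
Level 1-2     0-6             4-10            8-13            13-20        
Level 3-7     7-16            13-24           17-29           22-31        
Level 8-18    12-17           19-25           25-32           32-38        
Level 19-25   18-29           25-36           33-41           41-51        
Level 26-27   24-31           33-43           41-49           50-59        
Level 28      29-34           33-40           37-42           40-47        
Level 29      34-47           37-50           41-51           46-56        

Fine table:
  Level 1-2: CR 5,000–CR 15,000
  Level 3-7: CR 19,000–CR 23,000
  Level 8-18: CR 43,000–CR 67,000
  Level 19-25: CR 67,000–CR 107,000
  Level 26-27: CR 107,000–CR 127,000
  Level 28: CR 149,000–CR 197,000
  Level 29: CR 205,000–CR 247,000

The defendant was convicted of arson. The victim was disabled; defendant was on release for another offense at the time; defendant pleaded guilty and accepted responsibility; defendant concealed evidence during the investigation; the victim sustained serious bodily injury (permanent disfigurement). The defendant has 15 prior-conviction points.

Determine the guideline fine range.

Base offense level for arson: 16.
A1 applies: 16 + 5 = 21.
A2 applies (level before this adjustment is 21 ≥ 7, so +5): 21 + 5 = 26.
A4 applies: 26 − 2 = 24.
A5 applies: 24 + 2 = 26.
A6 applies: 26 + 2 = 28.
Final offense level: 28.
Level 28 falls in the 28 band.
Fine table: Level 28 → CR 149,000–CR 197,000.

CR 149,000–CR 197,000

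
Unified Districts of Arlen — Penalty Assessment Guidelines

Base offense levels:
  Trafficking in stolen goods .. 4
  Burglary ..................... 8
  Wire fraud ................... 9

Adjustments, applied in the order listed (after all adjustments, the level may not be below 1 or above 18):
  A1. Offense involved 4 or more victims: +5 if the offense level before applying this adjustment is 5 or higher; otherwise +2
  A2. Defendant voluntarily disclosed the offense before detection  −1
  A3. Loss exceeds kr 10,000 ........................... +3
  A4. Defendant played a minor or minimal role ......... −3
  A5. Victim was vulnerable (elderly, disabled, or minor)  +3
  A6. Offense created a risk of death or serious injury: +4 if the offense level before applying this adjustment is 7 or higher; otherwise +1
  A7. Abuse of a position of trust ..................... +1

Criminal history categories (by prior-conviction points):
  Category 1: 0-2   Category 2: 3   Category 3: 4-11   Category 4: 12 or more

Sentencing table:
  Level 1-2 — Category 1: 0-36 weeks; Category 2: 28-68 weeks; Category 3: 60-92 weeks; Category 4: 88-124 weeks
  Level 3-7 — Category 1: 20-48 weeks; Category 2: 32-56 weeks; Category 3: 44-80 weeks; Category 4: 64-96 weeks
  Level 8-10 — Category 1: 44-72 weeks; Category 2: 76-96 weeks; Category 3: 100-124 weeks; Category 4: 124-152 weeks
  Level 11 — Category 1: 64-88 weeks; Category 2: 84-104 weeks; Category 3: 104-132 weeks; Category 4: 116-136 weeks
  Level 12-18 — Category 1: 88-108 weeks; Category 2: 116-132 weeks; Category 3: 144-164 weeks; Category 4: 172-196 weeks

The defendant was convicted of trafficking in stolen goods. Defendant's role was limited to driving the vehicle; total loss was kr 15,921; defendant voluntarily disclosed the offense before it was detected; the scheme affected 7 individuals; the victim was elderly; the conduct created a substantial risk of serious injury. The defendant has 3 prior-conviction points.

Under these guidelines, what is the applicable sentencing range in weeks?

Base offense level for trafficking in stolen goods: 4.
A1 applies (level before this adjustment is 4 < 5, so +2): 4 + 2 = 6.
A2 applies: 6 − 1 = 5.
A3 applies: 5 + 3 = 8.
A4 applies: 8 − 3 = 5.
A5 applies: 5 + 3 = 8.
A6 applies (level before this adjustment is 8 ≥ 7, so +4): 8 + 4 = 12.
A7 does not apply.
Final offense level: 12.
Criminal history: 3 prior points → Category 2 (3).
Level 12 falls in the 12-18 band.
Grid: Level 12-18 × Category 2 = 116-132 weeks.

116-132 weeks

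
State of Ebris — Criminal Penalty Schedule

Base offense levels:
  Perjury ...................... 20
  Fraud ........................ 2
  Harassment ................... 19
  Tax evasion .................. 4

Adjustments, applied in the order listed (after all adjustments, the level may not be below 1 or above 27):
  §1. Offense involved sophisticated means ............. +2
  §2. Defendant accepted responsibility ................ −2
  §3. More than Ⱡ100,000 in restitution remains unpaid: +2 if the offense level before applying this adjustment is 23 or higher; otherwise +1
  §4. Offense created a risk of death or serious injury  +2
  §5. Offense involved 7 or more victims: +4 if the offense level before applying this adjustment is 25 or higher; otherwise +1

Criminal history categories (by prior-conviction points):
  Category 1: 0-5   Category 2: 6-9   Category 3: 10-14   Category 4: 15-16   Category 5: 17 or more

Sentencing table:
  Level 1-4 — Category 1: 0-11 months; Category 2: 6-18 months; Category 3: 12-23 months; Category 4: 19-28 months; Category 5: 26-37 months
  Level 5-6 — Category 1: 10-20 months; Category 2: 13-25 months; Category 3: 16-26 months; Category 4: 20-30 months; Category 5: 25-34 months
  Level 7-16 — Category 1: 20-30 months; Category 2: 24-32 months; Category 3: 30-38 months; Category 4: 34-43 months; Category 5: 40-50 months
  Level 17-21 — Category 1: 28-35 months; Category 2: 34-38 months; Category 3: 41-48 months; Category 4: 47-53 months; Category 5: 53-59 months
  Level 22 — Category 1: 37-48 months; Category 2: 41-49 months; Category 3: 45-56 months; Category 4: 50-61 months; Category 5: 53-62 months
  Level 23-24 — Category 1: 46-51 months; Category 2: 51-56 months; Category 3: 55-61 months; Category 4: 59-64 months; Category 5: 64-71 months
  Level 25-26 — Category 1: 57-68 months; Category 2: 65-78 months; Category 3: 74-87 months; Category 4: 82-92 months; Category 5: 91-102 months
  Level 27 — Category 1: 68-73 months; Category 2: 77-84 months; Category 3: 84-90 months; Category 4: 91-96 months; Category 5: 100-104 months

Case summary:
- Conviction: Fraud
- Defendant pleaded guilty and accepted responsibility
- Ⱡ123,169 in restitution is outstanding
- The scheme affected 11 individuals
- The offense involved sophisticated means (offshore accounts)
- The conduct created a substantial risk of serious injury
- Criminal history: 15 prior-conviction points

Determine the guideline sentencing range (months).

Base offense level for fraud: 2.
§1 applies: 2 + 2 = 4.
§2 applies: 4 − 2 = 2.
§3 applies (level before this adjustment is 2 < 23, so +1): 2 + 1 = 3.
§4 applies: 3 + 2 = 5.
§5 applies (level before this adjustment is 5 < 25, so +1): 5 + 1 = 6.
Final offense level: 6.
Criminal history: 15 prior points → Category 4 (15-16).
Level 6 falls in the 5-6 band.
Grid: Level 5-6 × Category 4 = 20-30 months.

20-30 months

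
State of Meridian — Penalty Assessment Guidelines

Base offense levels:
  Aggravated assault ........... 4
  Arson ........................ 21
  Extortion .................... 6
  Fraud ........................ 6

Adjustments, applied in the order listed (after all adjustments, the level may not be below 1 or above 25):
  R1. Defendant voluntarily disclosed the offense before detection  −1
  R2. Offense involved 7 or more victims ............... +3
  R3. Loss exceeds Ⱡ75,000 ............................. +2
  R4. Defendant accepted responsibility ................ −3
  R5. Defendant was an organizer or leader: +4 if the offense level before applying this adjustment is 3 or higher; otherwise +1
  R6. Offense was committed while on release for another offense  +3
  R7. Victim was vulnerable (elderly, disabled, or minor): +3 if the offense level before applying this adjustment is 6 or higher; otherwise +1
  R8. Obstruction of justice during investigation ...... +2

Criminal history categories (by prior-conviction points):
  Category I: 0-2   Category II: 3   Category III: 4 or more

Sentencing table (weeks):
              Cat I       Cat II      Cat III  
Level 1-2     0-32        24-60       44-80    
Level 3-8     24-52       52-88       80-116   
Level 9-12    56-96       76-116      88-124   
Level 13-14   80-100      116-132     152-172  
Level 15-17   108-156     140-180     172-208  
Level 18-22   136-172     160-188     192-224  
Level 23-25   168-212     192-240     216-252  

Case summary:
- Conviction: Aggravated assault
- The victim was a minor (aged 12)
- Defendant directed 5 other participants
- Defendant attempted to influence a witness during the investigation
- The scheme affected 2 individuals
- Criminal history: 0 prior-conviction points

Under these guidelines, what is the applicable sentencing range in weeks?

80-100 weeks

Base offense level for aggravated assault: 4.
R2 does not apply.
R3 does not apply.
R4 does not apply.
R5 applies (level before this adjustment is 4 ≥ 3, so +4): 4 + 4 = 8.
R7 applies (level before this adjustment is 8 ≥ 6, so +3): 8 + 3 = 11.
R8 applies: 11 + 2 = 13.
Final offense level: 13.
Criminal history: 0 prior points → Category I (0-2).
Level 13 falls in the 13-14 band.
Grid: Level 13-14 × Category I = 80-100 weeks.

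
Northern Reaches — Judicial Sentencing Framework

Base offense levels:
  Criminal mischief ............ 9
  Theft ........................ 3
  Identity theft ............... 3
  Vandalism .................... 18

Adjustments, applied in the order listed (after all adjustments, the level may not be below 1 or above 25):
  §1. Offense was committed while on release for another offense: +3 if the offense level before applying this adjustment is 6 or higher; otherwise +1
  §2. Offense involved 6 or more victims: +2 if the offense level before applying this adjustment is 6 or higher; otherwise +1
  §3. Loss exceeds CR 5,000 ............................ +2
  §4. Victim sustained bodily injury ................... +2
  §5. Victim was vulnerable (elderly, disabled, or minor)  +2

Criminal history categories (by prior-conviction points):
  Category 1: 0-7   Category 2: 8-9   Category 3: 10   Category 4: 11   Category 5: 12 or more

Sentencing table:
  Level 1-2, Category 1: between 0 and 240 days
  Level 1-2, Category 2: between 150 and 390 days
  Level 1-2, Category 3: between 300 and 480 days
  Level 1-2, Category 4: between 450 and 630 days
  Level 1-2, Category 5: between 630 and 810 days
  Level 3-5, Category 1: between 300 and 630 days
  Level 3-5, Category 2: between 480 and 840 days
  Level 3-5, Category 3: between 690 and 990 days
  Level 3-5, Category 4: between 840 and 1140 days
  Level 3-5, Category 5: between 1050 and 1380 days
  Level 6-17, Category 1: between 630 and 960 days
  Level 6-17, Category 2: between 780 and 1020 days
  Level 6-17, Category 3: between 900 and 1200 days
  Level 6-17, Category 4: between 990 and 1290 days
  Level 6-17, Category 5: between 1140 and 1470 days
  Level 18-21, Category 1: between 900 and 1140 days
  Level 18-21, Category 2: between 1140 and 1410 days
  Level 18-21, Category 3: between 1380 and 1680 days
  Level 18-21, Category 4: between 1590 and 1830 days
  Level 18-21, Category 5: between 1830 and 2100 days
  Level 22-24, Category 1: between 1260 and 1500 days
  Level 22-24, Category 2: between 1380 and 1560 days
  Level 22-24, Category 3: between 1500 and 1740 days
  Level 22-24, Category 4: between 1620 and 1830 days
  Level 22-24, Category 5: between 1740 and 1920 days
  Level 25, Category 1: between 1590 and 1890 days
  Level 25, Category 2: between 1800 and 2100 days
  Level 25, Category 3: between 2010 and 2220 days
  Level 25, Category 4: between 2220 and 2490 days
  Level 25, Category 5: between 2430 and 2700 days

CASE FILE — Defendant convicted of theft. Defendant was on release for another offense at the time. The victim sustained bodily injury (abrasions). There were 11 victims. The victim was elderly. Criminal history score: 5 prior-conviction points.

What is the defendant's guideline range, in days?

630-960 days

Base offense level for theft: 3.
§1 applies (level before this adjustment is 3 < 6, so +1): 3 + 1 = 4.
§2 applies (level before this adjustment is 4 < 6, so +1): 4 + 1 = 5.
§3 does not apply.
§4 applies: 5 + 2 = 7.
§5 applies: 7 + 2 = 9.
Final offense level: 9.
Criminal history: 5 prior points → Category 1 (0-7).
Level 9 falls in the 6-17 band.
Grid: Level 6-17 × Category 1 = 630-960 days.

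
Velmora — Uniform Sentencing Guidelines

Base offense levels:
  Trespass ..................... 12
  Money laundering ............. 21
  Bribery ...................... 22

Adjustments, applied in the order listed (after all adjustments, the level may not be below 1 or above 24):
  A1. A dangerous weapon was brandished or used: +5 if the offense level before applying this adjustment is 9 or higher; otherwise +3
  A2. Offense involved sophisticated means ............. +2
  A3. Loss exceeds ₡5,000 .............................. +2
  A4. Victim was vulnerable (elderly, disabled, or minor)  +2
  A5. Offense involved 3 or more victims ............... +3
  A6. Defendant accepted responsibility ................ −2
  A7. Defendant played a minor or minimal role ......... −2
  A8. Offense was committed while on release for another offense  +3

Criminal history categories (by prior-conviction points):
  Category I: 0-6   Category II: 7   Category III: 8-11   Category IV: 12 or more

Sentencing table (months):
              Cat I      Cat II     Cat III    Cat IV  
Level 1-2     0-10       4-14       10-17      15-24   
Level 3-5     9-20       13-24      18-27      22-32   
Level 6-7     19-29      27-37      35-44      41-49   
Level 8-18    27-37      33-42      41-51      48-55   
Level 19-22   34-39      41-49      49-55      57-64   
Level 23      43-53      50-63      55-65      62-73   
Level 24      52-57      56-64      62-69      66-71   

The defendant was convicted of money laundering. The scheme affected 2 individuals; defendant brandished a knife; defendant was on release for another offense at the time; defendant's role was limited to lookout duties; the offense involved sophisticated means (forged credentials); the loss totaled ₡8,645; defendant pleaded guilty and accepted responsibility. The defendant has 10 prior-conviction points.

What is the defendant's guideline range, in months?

Base offense level for money laundering: 21.
A1 applies (level before this adjustment is 21 ≥ 9, so +5): 21 + 5 = 26.
A2 applies: 26 + 2 = 28.
A3 applies: 28 + 2 = 30.
A4 does not apply.
A5 does not apply.
A6 applies: 30 − 2 = 28.
A7 applies: 28 − 2 = 26.
A8 applies: 26 + 3 = 29.
Level 29 exceeds the maximum of 24; capped at 24.
Final offense level: 24.
Criminal history: 10 prior points → Category III (8-11).
Level 24 falls in the 24 band.
Grid: Level 24 × Category III = 62-69 months.

62-69 months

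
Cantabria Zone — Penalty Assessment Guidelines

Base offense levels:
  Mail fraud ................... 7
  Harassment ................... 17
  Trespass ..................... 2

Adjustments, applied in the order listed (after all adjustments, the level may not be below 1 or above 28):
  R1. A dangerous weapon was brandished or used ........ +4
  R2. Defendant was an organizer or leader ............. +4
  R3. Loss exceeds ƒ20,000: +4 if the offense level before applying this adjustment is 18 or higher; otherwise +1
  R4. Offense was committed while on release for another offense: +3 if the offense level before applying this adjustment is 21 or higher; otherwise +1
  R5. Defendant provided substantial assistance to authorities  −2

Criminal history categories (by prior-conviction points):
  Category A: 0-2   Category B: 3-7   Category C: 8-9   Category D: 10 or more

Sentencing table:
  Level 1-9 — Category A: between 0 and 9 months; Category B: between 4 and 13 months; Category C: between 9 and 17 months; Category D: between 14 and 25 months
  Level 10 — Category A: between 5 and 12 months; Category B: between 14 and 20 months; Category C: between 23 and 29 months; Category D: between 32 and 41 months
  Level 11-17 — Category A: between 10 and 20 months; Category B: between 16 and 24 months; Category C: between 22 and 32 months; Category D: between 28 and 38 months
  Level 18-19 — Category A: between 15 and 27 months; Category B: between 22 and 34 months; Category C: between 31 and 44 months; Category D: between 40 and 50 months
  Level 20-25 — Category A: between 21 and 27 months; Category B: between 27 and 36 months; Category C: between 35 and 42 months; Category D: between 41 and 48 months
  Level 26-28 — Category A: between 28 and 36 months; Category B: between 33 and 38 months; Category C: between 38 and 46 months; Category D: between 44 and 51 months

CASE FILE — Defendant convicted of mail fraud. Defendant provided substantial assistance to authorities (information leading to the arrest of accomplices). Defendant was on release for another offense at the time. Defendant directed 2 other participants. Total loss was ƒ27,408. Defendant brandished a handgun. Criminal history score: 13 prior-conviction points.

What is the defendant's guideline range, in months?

Base offense level for mail fraud: 7.
R1 applies: 7 + 4 = 11.
R2 applies: 11 + 4 = 15.
R3 applies (level before this adjustment is 15 < 18, so +1): 15 + 1 = 16.
R4 applies (level before this adjustment is 16 < 21, so +1): 16 + 1 = 17.
R5 applies: 17 − 2 = 15.
Final offense level: 15.
Criminal history: 13 prior points → Category D (10+).
Level 15 falls in the 11-17 band.
Grid: Level 11-17 × Category D = 28-38 months.

28-38 months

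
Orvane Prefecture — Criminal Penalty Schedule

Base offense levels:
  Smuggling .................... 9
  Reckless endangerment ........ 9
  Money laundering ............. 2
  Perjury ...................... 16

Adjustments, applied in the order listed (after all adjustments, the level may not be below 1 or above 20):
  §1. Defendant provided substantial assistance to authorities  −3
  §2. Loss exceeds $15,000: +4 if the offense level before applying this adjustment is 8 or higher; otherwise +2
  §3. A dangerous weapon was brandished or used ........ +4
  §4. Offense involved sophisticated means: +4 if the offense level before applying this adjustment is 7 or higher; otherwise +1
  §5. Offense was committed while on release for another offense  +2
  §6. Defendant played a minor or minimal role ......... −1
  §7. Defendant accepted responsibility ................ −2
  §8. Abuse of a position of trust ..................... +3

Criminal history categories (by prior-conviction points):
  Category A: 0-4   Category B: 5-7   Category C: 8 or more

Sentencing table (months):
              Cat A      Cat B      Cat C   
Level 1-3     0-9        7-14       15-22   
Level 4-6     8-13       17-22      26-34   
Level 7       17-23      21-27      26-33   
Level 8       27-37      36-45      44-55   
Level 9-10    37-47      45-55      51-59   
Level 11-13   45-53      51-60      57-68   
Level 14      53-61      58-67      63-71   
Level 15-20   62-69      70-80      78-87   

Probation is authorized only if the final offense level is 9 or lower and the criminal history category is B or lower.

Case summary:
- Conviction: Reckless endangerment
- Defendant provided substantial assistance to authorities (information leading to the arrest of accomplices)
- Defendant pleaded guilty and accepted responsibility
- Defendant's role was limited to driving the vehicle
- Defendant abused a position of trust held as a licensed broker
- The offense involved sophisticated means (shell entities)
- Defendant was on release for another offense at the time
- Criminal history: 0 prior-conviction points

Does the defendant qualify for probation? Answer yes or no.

Yes

Base offense level for reckless endangerment: 9.
§1 applies: 9 − 3 = 6.
§2 does not apply.
§4 applies (level before this adjustment is 6 < 7, so +1): 6 + 1 = 7.
§5 applies: 7 + 2 = 9.
§6 applies: 9 − 1 = 8.
§7 applies: 8 − 2 = 6.
§8 applies: 6 + 3 = 9.
Final offense level: 9.
Criminal history: 0 prior points → Category A (0-4).
Level 9 falls in the 9-10 band.
Grid: Level 9-10 × Category A = 37-47 months.
Probation check: level 9 ≤ 9 and category A ≤ B → eligible.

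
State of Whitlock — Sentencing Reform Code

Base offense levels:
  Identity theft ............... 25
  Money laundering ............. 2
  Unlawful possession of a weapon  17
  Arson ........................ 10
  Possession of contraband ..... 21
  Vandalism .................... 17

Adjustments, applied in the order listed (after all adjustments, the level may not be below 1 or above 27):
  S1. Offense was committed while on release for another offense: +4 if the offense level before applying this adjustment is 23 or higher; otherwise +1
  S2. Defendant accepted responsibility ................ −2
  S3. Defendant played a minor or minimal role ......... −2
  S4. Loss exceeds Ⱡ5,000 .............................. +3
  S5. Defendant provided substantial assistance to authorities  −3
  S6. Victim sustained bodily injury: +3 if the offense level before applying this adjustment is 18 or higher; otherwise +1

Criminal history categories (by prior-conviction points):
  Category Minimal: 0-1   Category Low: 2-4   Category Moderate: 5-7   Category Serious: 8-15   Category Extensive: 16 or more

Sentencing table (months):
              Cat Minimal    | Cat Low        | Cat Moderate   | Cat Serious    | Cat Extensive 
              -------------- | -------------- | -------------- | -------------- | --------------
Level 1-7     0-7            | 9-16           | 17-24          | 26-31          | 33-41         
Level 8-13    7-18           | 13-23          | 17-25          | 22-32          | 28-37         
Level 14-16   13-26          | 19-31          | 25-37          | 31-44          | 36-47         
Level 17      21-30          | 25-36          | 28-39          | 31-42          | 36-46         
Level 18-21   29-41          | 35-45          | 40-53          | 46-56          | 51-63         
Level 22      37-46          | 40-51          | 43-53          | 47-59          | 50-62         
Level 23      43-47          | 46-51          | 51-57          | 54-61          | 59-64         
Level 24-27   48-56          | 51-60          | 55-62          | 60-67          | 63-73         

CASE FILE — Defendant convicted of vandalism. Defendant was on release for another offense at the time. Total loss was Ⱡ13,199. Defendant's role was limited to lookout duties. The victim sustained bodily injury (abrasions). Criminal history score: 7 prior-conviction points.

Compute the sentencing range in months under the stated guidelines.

43-53 months

Base offense level for vandalism: 17.
S1 applies (level before this adjustment is 17 < 23, so +1): 17 + 1 = 18.
S2 does not apply.
S3 applies: 18 − 2 = 16.
S4 applies: 16 + 3 = 19.
S5 does not apply.
S6 applies (level before this adjustment is 19 ≥ 18, so +3): 19 + 3 = 22.
Final offense level: 22.
Criminal history: 7 prior points → Category Moderate (5-7).
Level 22 falls in the 22 band.
Grid: Level 22 × Category Moderate = 43-53 months.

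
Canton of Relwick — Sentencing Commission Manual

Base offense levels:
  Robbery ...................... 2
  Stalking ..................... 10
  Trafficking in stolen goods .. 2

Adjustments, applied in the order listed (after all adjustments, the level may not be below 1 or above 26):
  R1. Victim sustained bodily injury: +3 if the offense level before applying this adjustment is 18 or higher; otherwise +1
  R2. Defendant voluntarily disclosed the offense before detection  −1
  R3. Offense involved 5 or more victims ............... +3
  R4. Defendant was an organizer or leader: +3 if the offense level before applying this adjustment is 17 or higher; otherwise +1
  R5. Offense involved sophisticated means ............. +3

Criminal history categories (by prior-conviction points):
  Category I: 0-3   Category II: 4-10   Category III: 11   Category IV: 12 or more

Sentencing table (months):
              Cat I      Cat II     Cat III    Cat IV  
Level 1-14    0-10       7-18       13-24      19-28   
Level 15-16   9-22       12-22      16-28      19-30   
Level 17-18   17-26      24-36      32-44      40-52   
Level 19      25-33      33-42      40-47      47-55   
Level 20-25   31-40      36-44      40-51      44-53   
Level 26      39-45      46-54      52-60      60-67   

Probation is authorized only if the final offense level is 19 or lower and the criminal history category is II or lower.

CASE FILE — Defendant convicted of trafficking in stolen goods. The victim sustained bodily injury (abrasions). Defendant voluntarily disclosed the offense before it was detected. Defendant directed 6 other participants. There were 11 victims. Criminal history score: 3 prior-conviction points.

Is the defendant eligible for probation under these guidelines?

Base offense level for trafficking in stolen goods: 2.
R1 applies (level before this adjustment is 2 < 18, so +1): 2 + 1 = 3.
R2 applies: 3 − 1 = 2.
R3 applies: 2 + 3 = 5.
R4 applies (level before this adjustment is 5 < 17, so +1): 5 + 1 = 6.
R5 does not apply.
Final offense level: 6.
Criminal history: 3 prior points → Category I (0-3).
Level 6 falls in the 1-14 band.
Grid: Level 1-14 × Category I = 0-10 months.
Probation check: level 6 ≤ 19 and category I ≤ II → eligible.

Yes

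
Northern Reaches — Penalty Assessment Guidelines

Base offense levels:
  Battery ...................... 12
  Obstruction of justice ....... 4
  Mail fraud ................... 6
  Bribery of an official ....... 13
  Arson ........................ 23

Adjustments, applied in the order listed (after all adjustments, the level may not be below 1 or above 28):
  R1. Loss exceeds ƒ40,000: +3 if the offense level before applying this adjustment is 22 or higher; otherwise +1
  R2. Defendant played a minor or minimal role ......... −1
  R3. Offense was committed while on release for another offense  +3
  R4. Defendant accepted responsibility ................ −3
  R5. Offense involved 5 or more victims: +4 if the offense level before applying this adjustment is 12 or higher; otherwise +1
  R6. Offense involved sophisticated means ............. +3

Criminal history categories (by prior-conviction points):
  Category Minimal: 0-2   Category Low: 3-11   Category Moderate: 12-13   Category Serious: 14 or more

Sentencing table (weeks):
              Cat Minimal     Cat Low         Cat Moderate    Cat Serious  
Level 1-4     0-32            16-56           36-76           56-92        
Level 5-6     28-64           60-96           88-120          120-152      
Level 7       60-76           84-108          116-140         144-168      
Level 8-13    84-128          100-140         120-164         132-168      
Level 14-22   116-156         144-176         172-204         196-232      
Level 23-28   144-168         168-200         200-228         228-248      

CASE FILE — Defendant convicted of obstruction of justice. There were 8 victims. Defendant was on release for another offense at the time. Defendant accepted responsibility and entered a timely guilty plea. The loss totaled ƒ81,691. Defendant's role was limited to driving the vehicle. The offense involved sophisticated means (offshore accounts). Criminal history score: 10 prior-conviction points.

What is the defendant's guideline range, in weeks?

100-140 weeks

Base offense level for obstruction of justice: 4.
R1 applies (level before this adjustment is 4 < 22, so +1): 4 + 1 = 5.
R2 applies: 5 − 1 = 4.
R3 applies: 4 + 3 = 7.
R4 applies: 7 − 3 = 4.
R5 applies (level before this adjustment is 4 < 12, so +1): 4 + 1 = 5.
R6 applies: 5 + 3 = 8.
Final offense level: 8.
Criminal history: 10 prior points → Category Low (3-11).
Level 8 falls in the 8-13 band.
Grid: Level 8-13 × Category Low = 100-140 weeks.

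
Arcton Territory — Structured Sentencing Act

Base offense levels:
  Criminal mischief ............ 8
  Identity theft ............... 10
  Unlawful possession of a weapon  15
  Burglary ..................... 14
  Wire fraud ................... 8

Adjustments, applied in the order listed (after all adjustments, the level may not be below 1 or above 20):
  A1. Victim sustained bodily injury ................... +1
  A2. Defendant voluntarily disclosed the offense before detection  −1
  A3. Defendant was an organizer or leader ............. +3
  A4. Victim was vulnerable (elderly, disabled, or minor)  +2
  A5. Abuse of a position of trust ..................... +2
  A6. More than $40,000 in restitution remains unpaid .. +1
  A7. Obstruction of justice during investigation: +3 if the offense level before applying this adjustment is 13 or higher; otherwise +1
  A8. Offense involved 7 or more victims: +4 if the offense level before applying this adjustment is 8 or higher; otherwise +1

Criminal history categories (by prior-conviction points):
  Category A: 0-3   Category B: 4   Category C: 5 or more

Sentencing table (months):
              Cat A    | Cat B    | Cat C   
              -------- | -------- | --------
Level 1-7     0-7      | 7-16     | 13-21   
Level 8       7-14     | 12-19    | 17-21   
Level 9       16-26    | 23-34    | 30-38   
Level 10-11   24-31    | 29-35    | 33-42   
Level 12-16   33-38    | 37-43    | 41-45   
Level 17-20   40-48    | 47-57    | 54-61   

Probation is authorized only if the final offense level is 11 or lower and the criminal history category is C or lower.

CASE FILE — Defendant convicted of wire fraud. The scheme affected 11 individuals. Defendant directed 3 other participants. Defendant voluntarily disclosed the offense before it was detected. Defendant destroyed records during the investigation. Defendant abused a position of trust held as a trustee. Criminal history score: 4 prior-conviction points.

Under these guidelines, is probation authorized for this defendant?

No

Base offense level for wire fraud: 8.
A2 applies: 8 − 1 = 7.
A3 applies: 7 + 3 = 10.
A4 does not apply.
A5 applies: 10 + 2 = 12.
A6 does not apply.
A7 applies (level before this adjustment is 12 < 13, so +1): 12 + 1 = 13.
A8 applies (level before this adjustment is 13 ≥ 8, so +4): 13 + 4 = 17.
Final offense level: 17.
Criminal history: 4 prior points → Category B (4).
Level 17 falls in the 17-20 band.
Grid: Level 17-20 × Category B = 47-57 months.
Probation check: level 17 > 11 and category B ≤ C → not eligible.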